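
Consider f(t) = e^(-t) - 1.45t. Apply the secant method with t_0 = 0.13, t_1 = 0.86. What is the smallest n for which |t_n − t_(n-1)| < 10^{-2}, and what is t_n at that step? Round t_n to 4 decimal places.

f(0.13) = 0.689595, f(0.86) = -0.823838
t_2 = 0.860000 − (-0.823838)·(0.730000)/(-1.513433) = 0.462624;  |Δ| = 0.397376
f(0.462624) = -0.041176
t_3 = 0.462624 − (-0.041176)·(-0.397376)/(0.782662) = 0.441718;  |Δ| = 0.020906
f(0.441718) = 0.002439
t_4 = 0.441718 − 0.002439·(-0.020906)/(0.043615) = 0.442887;  |Δ| = 0.001169
|t_4 − t_3| = 0.001169 < 10^{-2}

n = 4, t_n = 0.4429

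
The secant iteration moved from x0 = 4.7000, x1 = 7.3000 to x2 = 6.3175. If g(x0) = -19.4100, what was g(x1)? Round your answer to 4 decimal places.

The secant line through (4.7000, -19.4100) and (7.3000, g(x1)) crosses zero at x2 = 6.3175.
So (4.7000, -19.4100), (7.3000, g(x1)), (6.3175, 0) are collinear:
g(x1) = -19.4100 · (7.3000 − 6.3175) / (4.7000 − 6.3175) = -19.4100 · (0.982500)/(-1.617500) = 11.790000

11.7900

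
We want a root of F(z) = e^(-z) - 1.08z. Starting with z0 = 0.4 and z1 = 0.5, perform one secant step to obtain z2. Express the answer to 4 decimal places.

0.5387

F(0.4) = 0.238320, F(0.5) = 0.066531
z2 = 0.500000 − 0.066531·(0.500000 − 0.400000) / (0.066531 − 0.238320) = 0.500000 − (0.006653)/(-0.171789) = 0.538728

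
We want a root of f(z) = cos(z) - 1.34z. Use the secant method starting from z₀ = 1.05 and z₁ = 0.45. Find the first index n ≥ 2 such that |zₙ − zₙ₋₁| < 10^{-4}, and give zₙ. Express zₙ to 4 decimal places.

f(1.05) = -0.909429, f(0.45) = 0.297447
z₂ = 0.450000 − 0.297447·(-0.600000)/(1.206876) = 0.597876;  |Δ| = 0.147876
f(0.597876) = 0.025379
z₃ = 0.597876 − 0.025379·(0.147876)/(-0.272068) = 0.611670;  |Δ| = 0.013794
f(0.611670) = -0.000948
z₄ = 0.611670 − (-0.000948)·(0.013794)/(-0.026327) = 0.611173;  |Δ| = 0.000497
f(0.611173) = 0.000003
z₅ = 0.611173 − 0.000003·(-0.000497)/(0.000951) = 0.611175;  |Δ| = 0.000001
|z₅ − z₄| = 0.000001 < 10^{-4}

n = 5, zₙ = 0.6112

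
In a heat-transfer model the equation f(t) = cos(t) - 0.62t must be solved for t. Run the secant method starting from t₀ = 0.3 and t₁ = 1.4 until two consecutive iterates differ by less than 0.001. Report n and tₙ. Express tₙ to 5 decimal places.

n = 5, tₙ = 0.94489

f(0.3) = 0.7693365, f(1.4) = -0.6980329
t₂ = 1.4000000 − (-0.6980329)·(1.1000000)/(-1.4673693) = 0.8767261;  |Δ| = 0.5232739
f(0.8767261) = 0.0961009
t₃ = 0.8767261 − 0.0961009·(-0.5232739)/(0.7941338) = 0.9400493;  |Δ| = 0.0633232
f(0.9400493) = 0.0069177
t₄ = 0.9400493 − 0.0069177·(0.0633232)/(-0.0891832) = 0.9449611;  |Δ| = 0.0049118
f(0.9449611) = -0.0001014
t₅ = 0.9449611 − (-0.0001014)·(0.0049118)/(-0.0070191) = 0.9448901;  |Δ| = 0.0000710
|t₅ − t₄| = 0.0000710 < 0.001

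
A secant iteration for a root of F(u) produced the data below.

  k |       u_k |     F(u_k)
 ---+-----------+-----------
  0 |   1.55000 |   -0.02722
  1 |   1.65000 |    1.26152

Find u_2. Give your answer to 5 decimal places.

u_2 = 1.65000 − 1.26152·(1.65000 − 1.55000) / (1.26152 − (-0.02722))
   = 1.65000 − (0.1261520)/(1.2887400) = 1.5521121

1.55211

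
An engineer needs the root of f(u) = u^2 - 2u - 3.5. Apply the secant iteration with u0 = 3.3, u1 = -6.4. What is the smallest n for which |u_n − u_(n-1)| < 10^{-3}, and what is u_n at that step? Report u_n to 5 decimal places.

n = 7, u_n = 3.12132

f(3.3) = 0.7900000, f(-6.4) = 50.2600000
u2 = -6.4000000 − 50.2600000·(-9.7000000)/(49.4700000) = 3.4549020;  |Δ| = 9.8549020
f(3.4549020) = 1.5265436
u3 = 3.4549020 − 1.5265436·(9.8549020)/(-48.7334564) = 3.7636003;  |Δ| = 0.3086984
f(3.7636003) = 3.1374867
u4 = 3.7636003 − 3.1374867·(0.3086984)/(1.6109431) = 3.1623767;  |Δ| = 0.6012236
f(3.1623767) = 0.1758731
u5 = 3.1623767 − 0.1758731·(-0.6012236)/(-2.9616136) = 3.1266735;  |Δ| = 0.0357032
f(3.1266735) = 0.0227403
u6 = 3.1266735 − 0.0227403·(-0.0357032)/(-0.1531328) = 3.1213716;  |Δ| = 0.0053019
f(3.1213716) = 0.0002174
u7 = 3.1213716 − 0.0002174·(-0.0053019)/(-0.0225229) = 3.1213204;  |Δ| = 0.0000512
|u7 − u6| = 0.0000512 < 10^{-3}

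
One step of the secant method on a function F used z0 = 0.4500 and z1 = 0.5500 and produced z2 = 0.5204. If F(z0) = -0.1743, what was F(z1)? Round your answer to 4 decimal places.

0.0733

The secant line through (0.4500, -0.1743) and (0.5500, F(z1)) crosses zero at z2 = 0.5204.
So (0.4500, -0.1743), (0.5500, F(z1)), (0.5204, 0) are collinear:
F(z1) = -0.1743 · (0.5500 − 0.5204) / (0.4500 − 0.5204) = -0.1743 · (0.029600)/(-0.070400) = 0.073285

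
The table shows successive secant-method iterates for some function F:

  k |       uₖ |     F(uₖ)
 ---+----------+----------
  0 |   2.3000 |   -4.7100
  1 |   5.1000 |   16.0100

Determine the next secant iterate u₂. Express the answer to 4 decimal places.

2.9365

u₂ = 5.1000 − 16.0100·(5.1000 − 2.3000) / (16.0100 − (-4.7100))
   = 5.1000 − (44.828000)/(20.720000) = 2.936486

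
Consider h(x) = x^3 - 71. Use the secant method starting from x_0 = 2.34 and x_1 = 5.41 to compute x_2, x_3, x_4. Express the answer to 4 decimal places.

h(2.34) = -58.187096, h(5.41) = 87.340421
x_2 = 5.410000 − 87.340421·(5.410000 − 2.340000) / (87.340421 − (-58.187096)) = 5.410000 − (268.135092)/(145.527517) = 3.567496
h(3.567496) = -25.596395
x_3 = 3.567496 − (-25.596395)·(3.567496 − 5.410000) / (-25.596395 − 87.340421) = 3.567496 − (47.161471)/(-112.936816) = 3.985087
h(3.985087) = -7.713147
x_4 = 3.985087 − (-7.713147)·(3.985087 − 3.567496) / (-7.713147 − (-25.596395)) = 3.985087 − (-3.220946)/(17.883248) = 4.165197

3.5675, 3.9851, 4.1652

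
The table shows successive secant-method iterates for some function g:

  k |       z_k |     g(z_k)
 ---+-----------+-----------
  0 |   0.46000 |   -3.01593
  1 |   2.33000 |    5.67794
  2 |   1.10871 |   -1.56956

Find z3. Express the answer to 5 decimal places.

z3 = 1.10871 − (-1.56956)·(1.10871 − 2.33000) / (-1.56956 − 5.67794)
   = 1.10871 − (1.9168879)/(-7.2475000) = 1.3731995

1.37320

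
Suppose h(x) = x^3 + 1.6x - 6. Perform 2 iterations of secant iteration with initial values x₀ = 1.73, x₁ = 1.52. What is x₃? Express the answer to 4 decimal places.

1.5266

h(1.73) = 1.945717, h(1.52) = -0.056192
x₂ = 1.520000 − (-0.056192)·(1.520000 − 1.730000) / (-0.056192 − 1.945717) = 1.520000 − (0.011800)/(-2.001909) = 1.525895
h(1.525895) = -0.005746
x₃ = 1.525895 − (-0.005746)·(1.525895 − 1.520000) / (-0.005746 − (-0.056192)) = 1.525895 − (-0.000034)/(0.050446) = 1.526566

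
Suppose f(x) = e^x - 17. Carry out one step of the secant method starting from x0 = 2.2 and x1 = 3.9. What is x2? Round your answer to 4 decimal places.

2.5358

f(2.2) = -7.974987, f(3.9) = 32.402449
x2 = 3.900000 − 32.402449·(3.900000 − 2.200000) / (32.402449 − (-7.974987)) = 3.900000 − (55.084163)/(40.377436) = 2.535769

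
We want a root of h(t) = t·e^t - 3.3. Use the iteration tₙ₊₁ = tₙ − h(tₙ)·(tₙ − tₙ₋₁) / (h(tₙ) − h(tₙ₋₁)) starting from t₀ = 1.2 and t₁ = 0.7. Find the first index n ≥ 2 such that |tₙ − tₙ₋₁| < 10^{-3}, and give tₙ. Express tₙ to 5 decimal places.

n = 5, tₙ = 1.09927

h(1.2) = 0.6841403, h(0.7) = -1.8903731
t₂ = 0.7000000 − (-1.8903731)·(-0.5000000)/(-2.5745134) = 1.0671321;  |Δ| = 0.3671321
h(1.0671321) = -0.1978144
t₃ = 1.0671321 − (-0.1978144)·(0.3671321)/(1.6925587) = 1.1100399;  |Δ| = 0.0429078
h(1.1100399) = 0.0683935
t₄ = 1.1100399 − 0.0683935·(0.0429078)/(0.2662079) = 1.0990162;  |Δ| = 0.0110238
h(1.0990162) = -0.0016197
t₅ = 1.0990162 − (-0.0016197)·(-0.0110238)/(-0.0700132) = 1.0992712;  |Δ| = 0.0002550
|t₅ − t₄| = 0.0002550 < 10^{-3}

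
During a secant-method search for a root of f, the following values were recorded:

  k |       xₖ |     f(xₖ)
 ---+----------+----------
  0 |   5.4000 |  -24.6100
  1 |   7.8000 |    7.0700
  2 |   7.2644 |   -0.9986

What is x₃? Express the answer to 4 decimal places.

7.3307

x₃ = 7.2644 − (-0.9986)·(7.2644 − 7.8000) / (-0.9986 − 7.0700)
   = 7.2644 − (0.534850)/(-8.068600) = 7.330688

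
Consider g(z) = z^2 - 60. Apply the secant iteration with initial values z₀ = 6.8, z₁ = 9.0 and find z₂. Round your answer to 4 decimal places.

g(6.8) = -13.760000, g(9.0) = 21.000000
z₂ = 9.000000 − 21.000000·(9.000000 − 6.800000) / (21.000000 − (-13.760000)) = 9.000000 − (46.200000)/(34.760000) = 7.670886

7.6709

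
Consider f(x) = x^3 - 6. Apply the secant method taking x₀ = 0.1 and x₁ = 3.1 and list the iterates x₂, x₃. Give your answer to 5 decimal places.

0.70413, 1.16398

f(0.1) = -5.9990000, f(3.1) = 23.7910000
x₂ = 3.1000000 − 23.7910000·(3.1000000 − 0.1000000) / (23.7910000 − (-5.9990000)) = 3.1000000 − (71.3730000)/(29.7900000) = 0.7041289
f(0.7041289) = -5.6508946
x₃ = 0.7041289 − (-5.6508946)·(0.7041289 − 3.1000000) / (-5.6508946 − 23.7910000) = 0.7041289 − (13.5388152)/(-29.4418946) = 1.1639775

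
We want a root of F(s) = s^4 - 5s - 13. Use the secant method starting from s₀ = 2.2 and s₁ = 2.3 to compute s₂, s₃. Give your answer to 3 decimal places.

F(2.2) = -0.57440, F(2.3) = 3.48410
s₂ = 2.30000 − 3.48410·(2.30000 − 2.20000) / (3.48410 − (-0.57440)) = 2.30000 − (0.34841)/(4.05850) = 2.21415
F(2.21415) = -0.03652
s₃ = 2.21415 − (-0.03652)·(2.21415 − 2.30000) / (-0.03652 − 3.48410) = 2.21415 − (0.00313)/(-3.52062) = 2.21504

2.214, 2.215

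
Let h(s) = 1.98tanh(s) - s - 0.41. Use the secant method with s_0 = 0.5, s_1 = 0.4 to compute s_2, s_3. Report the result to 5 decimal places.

h(0.5) = 0.0049920, h(0.4) = -0.0577011
s_2 = 0.4000000 − (-0.0577011)·(0.4000000 − 0.5000000) / (-0.0577011 − 0.0049920) = 0.4000000 − (0.0057701)/(-0.0626930) = 0.4920374
h(0.4920374) = 0.0005100
s_3 = 0.4920374 − 0.0005100·(0.4920374 − 0.4000000) / (0.0005100 − (-0.0577011)) = 0.4920374 − (0.0000469)/(0.0582110) = 0.4912311

0.49204, 0.49123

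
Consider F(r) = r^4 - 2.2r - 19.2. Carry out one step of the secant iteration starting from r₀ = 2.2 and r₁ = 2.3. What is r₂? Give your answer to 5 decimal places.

2.21416

F(2.2) = -0.6144000, F(2.3) = 3.7241000
r₂ = 2.3000000 − 3.7241000·(2.3000000 − 2.2000000) / (3.7241000 − (-0.6144000)) = 2.3000000 − (0.3724100)/(4.3385000) = 2.2141616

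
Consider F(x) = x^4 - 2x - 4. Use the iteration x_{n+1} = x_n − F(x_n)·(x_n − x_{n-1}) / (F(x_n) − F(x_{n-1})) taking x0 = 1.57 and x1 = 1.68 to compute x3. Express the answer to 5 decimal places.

F(1.57) = -1.0642680, F(1.68) = 0.6059418
x2 = 1.6800000 − 0.6059418·(1.6800000 − 1.5700000) / (0.6059418 − (-1.0642680)) = 1.6800000 − (0.0666536)/(1.6702097) = 1.6400927
F(1.6400927) = -0.0446018
x3 = 1.6400927 − (-0.0446018)·(1.6400927 − 1.6800000) / (-0.0446018 − 0.6059418) = 1.6400927 − (0.0017799)/(-0.6505436) = 1.6428288

1.64283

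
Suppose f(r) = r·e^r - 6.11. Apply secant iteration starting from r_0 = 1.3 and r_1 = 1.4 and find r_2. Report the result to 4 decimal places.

1.4477

f(1.3) = -1.339914, f(1.4) = -0.432720
r_2 = 1.400000 − (-0.432720)·(1.400000 − 1.300000) / (-0.432720 − (-1.339914)) = 1.400000 − (-0.043272)/(0.907194) = 1.447699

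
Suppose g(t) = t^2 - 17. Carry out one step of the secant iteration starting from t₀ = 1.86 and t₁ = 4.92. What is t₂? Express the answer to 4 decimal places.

g(1.86) = -13.540400, g(4.92) = 7.206400
t₂ = 4.920000 − 7.206400·(4.920000 − 1.860000) / (7.206400 − (-13.540400)) = 4.920000 − (22.051584)/(20.746800) = 3.857109

3.8571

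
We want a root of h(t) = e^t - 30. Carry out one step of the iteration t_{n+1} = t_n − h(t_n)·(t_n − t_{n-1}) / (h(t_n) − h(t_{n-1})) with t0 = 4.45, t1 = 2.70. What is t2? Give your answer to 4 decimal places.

3.0740

h(4.45) = 55.626944, h(2.70) = -15.120268
t2 = 2.700000 − (-15.120268)·(2.700000 − 4.450000) / (-15.120268 − 55.626944) = 2.700000 − (26.460469)/(-70.747212) = 3.074014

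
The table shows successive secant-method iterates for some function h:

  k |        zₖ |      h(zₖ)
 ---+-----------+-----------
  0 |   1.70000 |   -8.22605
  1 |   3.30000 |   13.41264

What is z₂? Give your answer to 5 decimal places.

z₂ = 3.30000 − 13.41264·(3.30000 − 1.70000) / (13.41264 − (-8.22605))
   = 3.30000 − (21.4602240)/(21.6386900) = 2.3082475

2.30825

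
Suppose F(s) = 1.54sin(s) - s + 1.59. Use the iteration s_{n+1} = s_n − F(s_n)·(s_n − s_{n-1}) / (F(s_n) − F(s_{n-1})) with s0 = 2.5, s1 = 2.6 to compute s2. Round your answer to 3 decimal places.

F(2.5) = 0.01165, F(2.6) = -0.21613
s2 = 2.60000 − (-0.21613)·(2.60000 − 2.50000) / (-0.21613 − 0.01165) = 2.60000 − (-0.02161)/(-0.22777) = 2.50511

2.505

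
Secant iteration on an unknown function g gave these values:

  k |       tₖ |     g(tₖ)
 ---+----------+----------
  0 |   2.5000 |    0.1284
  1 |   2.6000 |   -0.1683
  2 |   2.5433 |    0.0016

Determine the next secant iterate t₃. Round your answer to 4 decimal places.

t₃ = 2.5433 − 0.0016·(2.5433 − 2.6000) / (0.0016 − (-0.1683))
   = 2.5433 − (-0.000091)/(0.169900) = 2.543834

2.5438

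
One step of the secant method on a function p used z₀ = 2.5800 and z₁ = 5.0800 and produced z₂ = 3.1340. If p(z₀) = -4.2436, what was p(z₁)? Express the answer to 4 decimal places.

The secant line through (2.5800, -4.2436) and (5.0800, p(z₁)) crosses zero at z₂ = 3.1340.
So (2.5800, -4.2436), (5.0800, p(z₁)), (3.1340, 0) are collinear:
p(z₁) = -4.2436 · (5.0800 − 3.1340) / (2.5800 − 3.1340) = -4.2436 · (1.946000)/(-0.554000) = 14.906219

14.9062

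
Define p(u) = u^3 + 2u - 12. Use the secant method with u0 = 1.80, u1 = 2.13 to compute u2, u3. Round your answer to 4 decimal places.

1.9887, 1.9994

p(1.80) = -2.568000, p(2.13) = 1.923597
u2 = 2.130000 − 1.923597·(2.130000 − 1.800000) / (1.923597 − (-2.568000)) = 2.130000 − (0.634787)/(4.491597) = 1.988672
p(1.988672) = -0.157819
u3 = 1.988672 − (-0.157819)·(1.988672 − 2.130000) / (-0.157819 − 1.923597) = 1.988672 − (0.022304)/(-2.081416) = 1.999388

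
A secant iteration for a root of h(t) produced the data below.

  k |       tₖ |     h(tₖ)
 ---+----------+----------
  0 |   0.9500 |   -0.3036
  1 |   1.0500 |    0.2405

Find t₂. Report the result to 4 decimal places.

1.0058

t₂ = 1.0500 − 0.2405·(1.0500 − 0.9500) / (0.2405 − (-0.3036))
   = 1.0500 − (0.024050)/(0.544100) = 1.005799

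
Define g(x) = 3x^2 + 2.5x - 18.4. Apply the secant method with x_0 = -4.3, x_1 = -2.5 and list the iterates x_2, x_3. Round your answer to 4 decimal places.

-2.8296, -2.9374

g(-4.3) = 26.320000, g(-2.5) = -5.900000
x_2 = -2.500000 − (-5.900000)·(-2.500000 − (-4.300000)) / (-5.900000 − 26.320000) = -2.500000 − (-10.620000)/(-32.220000) = -2.829609
g(-2.829609) = -1.453962
x_3 = -2.829609 − (-1.453962)·(-2.829609 − (-2.500000)) / (-1.453962 − (-5.900000)) = -2.829609 − (0.479239)/(4.446038) = -2.937399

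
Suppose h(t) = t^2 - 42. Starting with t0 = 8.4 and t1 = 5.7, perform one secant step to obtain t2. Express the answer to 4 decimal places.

6.3745

h(8.4) = 28.560000, h(5.7) = -9.510000
t2 = 5.700000 − (-9.510000)·(5.700000 − 8.400000) / (-9.510000 − 28.560000) = 5.700000 − (25.677000)/(-38.070000) = 6.374468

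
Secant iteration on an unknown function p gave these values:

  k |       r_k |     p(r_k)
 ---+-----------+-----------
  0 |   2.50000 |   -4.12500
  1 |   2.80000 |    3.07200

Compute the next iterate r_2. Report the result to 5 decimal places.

2.67195

r_2 = 2.80000 − 3.07200·(2.80000 − 2.50000) / (3.07200 − (-4.12500))
   = 2.80000 − (0.9216000)/(7.1970000) = 2.6719466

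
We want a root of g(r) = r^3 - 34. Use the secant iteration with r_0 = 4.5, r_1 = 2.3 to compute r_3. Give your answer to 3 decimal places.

g(4.5) = 57.12500, g(2.3) = -21.83300
r_2 = 2.30000 − (-21.83300)·(2.30000 − 4.50000) / (-21.83300 − 57.12500) = 2.30000 − (48.03260)/(-78.95800) = 2.90833
g(2.90833) = -9.40020
r_3 = 2.90833 − (-9.40020)·(2.90833 − 2.30000) / (-9.40020 − (-21.83300)) = 2.90833 − (-5.71844)/(12.43280) = 3.36828

3.368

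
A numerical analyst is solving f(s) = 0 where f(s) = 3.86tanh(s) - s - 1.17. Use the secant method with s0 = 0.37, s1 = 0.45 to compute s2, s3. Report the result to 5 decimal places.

f(0.37) = -0.1735920, f(0.45) = 0.0085302
s2 = 0.4500000 − 0.0085302·(0.4500000 − 0.3700000) / (0.0085302 − (-0.1735920)) = 0.4500000 − (0.0006824)/(0.1821222) = 0.4462530
f(0.4462530) = 0.0003694
s3 = 0.4462530 − 0.0003694·(0.4462530 − 0.4500000) / (0.0003694 − 0.0085302) = 0.4462530 − (-0.0000014)/(-0.0081607) = 0.4460834

0.44625, 0.44608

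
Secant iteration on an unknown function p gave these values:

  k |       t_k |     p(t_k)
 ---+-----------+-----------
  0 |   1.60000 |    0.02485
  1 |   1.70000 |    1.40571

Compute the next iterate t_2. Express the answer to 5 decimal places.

t_2 = 1.70000 − 1.40571·(1.70000 − 1.60000) / (1.40571 − 0.02485)
   = 1.70000 − (0.1405710)/(1.3808600) = 1.5982004

1.59820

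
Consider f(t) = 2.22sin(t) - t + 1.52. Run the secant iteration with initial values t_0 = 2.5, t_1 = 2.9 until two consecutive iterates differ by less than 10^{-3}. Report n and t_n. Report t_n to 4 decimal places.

f(2.5) = 0.348608, f(2.9) = -0.848866
t_2 = 2.900000 − (-0.848866)·(0.400000)/(-1.197475) = 2.616448;  |Δ| = 0.283552
f(2.616448) = 0.016523
t_3 = 2.616448 − 0.016523·(-0.283552)/(0.865390) = 2.621862;  |Δ| = 0.005414
f(2.621862) = 0.000694
t_4 = 2.621862 − 0.000694·(0.005414)/(-0.015830) = 2.622099;  |Δ| = 0.000237
|t_4 − t_3| = 0.000237 < 10^{-3}

n = 4, t_n = 2.6221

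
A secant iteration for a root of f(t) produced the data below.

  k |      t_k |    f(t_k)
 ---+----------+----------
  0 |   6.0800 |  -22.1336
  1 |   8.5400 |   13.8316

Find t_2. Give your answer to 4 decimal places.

7.5939

t_2 = 8.5400 − 13.8316·(8.5400 − 6.0800) / (13.8316 − (-22.1336))
   = 8.5400 − (34.025736)/(35.965200) = 7.593926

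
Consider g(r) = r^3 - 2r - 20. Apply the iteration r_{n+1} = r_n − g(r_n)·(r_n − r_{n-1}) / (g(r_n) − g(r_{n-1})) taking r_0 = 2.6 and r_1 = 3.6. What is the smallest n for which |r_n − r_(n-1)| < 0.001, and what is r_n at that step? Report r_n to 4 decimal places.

g(2.6) = -7.624000, g(3.6) = 19.456000
r_2 = 3.600000 − 19.456000·(1.000000)/(27.080000) = 2.881536;  |Δ| = 0.718464
g(2.881536) = -1.836955
r_3 = 2.881536 − (-1.836955)·(-0.718464)/(-21.292955) = 2.943518;  |Δ| = 0.061982
g(2.943518) = -0.383507
r_4 = 2.943518 − (-0.383507)·(0.061982)/(1.453447) = 2.959873;  |Δ| = 0.016355
g(2.959873) = 0.011255
r_5 = 2.959873 − 0.011255·(0.016355)/(0.394762) = 2.959407;  |Δ| = 0.000466
|r_5 − r_4| = 0.000466 < 0.001

n = 5, r_n = 2.9594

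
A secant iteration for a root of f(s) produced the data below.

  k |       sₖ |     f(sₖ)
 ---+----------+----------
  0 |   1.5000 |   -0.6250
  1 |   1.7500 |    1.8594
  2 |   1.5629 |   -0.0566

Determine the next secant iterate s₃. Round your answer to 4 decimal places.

1.5684

s₃ = 1.5629 − (-0.0566)·(1.5629 − 1.7500) / (-0.0566 − 1.8594)
   = 1.5629 − (0.010590)/(-1.916000) = 1.568427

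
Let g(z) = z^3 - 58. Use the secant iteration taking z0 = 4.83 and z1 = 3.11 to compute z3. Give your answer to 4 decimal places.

g(4.83) = 54.678587, g(3.11) = -27.919769
z2 = 3.110000 − (-27.919769)·(3.110000 − 4.830000) / (-27.919769 − 54.678587) = 3.110000 − (48.022003)/(-82.598356) = 3.691392
g(3.691392) = -7.699719
z3 = 3.691392 − (-7.699719)·(3.691392 − 3.110000) / (-7.699719 − (-27.919769)) = 3.691392 − (-4.476553)/(20.220050) = 3.912784

3.9128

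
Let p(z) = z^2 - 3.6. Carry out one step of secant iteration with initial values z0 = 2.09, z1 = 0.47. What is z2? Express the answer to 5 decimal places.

p(2.09) = 0.7681000, p(0.47) = -3.3791000
z2 = 0.4700000 − (-3.3791000)·(0.4700000 − 2.0900000) / (-3.3791000 − 0.7681000) = 0.4700000 − (5.4741420)/(-4.1472000) = 1.7899609

1.78996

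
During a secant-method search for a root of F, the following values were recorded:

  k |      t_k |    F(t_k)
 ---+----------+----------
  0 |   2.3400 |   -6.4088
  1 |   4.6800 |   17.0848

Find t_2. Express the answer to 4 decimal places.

2.9783

t_2 = 4.6800 − 17.0848·(4.6800 − 2.3400) / (17.0848 − (-6.4088))
   = 4.6800 − (39.978432)/(23.493600) = 2.978327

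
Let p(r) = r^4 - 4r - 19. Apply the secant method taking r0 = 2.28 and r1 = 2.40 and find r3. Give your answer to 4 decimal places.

p(2.28) = -1.096637, p(2.40) = 4.577600
r2 = 2.400000 − 4.577600·(2.400000 − 2.280000) / (4.577600 − (-1.096637)) = 2.400000 − (0.549312)/(5.674237) = 2.303192
p(2.303192) = -0.072999
r3 = 2.303192 − (-0.072999)·(2.303192 − 2.400000) / (-0.072999 − 4.577600) = 2.303192 − (0.007067)/(-4.650599) = 2.304711

2.3047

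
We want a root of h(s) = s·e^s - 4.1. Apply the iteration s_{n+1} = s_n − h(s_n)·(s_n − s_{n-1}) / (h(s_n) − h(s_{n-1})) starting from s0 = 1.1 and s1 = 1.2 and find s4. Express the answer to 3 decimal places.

h(1.1) = -0.79542, h(1.2) = -0.11586
s2 = 1.20000 − (-0.11586)·(1.20000 − 1.10000) / (-0.11586 − (-0.79542)) = 1.20000 − (-0.01159)/(0.67956) = 1.21705
h(1.21705) = 0.01023
s3 = 1.21705 − 0.01023·(1.21705 − 1.20000) / (0.01023 − (-0.11586)) = 1.21705 − (0.00017)/(0.12609) = 1.21567
h(1.21567) = -0.00012
s4 = 1.21567 − (-0.00012)·(1.21567 − 1.21705) / (-0.00012 − 0.01023) = 1.21567 − (0.00000)/(-0.01035) = 1.21568

1.216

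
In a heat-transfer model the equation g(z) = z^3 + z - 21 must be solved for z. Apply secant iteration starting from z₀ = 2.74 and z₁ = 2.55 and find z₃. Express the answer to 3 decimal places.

2.638

g(2.74) = 2.31082, g(2.55) = -1.86863
z₂ = 2.55000 − (-1.86863)·(2.55000 − 2.74000) / (-1.86863 − 2.31082) = 2.55000 − (0.35504)/(-4.17945) = 2.63495
g(2.63495) = -0.07072
z₃ = 2.63495 − (-0.07072)·(2.63495 − 2.55000) / (-0.07072 − (-1.86863)) = 2.63495 − (-0.00601)/(1.79790) = 2.63829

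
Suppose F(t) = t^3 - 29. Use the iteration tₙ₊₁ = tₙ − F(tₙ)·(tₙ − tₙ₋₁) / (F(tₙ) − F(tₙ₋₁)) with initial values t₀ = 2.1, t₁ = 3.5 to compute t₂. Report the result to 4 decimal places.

F(2.1) = -19.739000, F(3.5) = 13.875000
t₂ = 3.500000 − 13.875000·(3.500000 − 2.100000) / (13.875000 − (-19.739000)) = 3.500000 − (19.425000)/(33.614000) = 2.922116

2.9221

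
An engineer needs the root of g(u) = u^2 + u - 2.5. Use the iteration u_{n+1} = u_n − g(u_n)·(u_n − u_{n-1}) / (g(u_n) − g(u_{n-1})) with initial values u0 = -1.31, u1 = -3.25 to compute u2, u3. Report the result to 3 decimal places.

g(-1.31) = -2.09390, g(-3.25) = 4.81250
u2 = -3.25000 − 4.81250·(-3.25000 − (-1.31000)) / (4.81250 − (-2.09390)) = -3.25000 − (-9.33625)/(6.90640) = -1.89817
g(-1.89817) = -0.79511
u3 = -1.89817 − (-0.79511)·(-1.89817 − (-3.25000)) / (-0.79511 − 4.81250) = -1.89817 − (-1.07485)/(-5.60761) = -2.08985

-1.898, -2.090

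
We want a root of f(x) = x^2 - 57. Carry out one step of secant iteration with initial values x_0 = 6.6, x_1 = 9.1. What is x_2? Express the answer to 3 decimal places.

7.456

f(6.6) = -13.44000, f(9.1) = 25.81000
x_2 = 9.10000 − 25.81000·(9.10000 − 6.60000) / (25.81000 − (-13.44000)) = 9.10000 − (64.52500)/(39.25000) = 7.45605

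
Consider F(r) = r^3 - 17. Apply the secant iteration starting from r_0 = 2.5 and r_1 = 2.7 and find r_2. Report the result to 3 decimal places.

2.568

F(2.5) = -1.37500, F(2.7) = 2.68300
r_2 = 2.70000 − 2.68300·(2.70000 − 2.50000) / (2.68300 − (-1.37500)) = 2.70000 − (0.53660)/(4.05800) = 2.56777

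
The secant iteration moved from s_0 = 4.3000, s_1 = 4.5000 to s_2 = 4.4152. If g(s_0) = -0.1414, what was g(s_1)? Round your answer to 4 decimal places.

0.1041

The secant line through (4.3000, -0.1414) and (4.5000, g(s_1)) crosses zero at s_2 = 4.4152.
So (4.3000, -0.1414), (4.5000, g(s_1)), (4.4152, 0) are collinear:
g(s_1) = -0.1414 · (4.5000 − 4.4152) / (4.3000 − 4.4152) = -0.1414 · (0.084800)/(-0.115200) = 0.104086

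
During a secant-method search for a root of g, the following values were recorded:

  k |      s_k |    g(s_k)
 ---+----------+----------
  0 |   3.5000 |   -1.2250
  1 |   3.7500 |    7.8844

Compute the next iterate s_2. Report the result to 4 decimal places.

3.5336

s_2 = 3.7500 − 7.8844·(3.7500 − 3.5000) / (7.8844 − (-1.2250))
   = 3.7500 − (1.971100)/(9.109400) = 3.533619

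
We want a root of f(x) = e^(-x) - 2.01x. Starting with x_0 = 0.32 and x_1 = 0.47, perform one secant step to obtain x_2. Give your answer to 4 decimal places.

f(0.32) = 0.082949, f(0.47) = -0.319698
x_2 = 0.470000 − (-0.319698)·(0.470000 − 0.320000) / (-0.319698 − 0.082949) = 0.470000 − (-0.047955)/(-0.402647) = 0.350901

0.3509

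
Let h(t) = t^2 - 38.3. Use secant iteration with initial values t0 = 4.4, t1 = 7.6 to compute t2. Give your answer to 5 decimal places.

5.97833

h(4.4) = -18.9400000, h(7.6) = 19.4600000
t2 = 7.6000000 − 19.4600000·(7.6000000 − 4.4000000) / (19.4600000 − (-18.9400000)) = 7.6000000 − (62.2720000)/(38.4000000) = 5.9783333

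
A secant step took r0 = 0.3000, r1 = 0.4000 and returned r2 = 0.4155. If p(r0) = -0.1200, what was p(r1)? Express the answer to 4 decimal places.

The secant line through (0.3000, -0.1200) and (0.4000, p(r1)) crosses zero at r2 = 0.4155.
So (0.3000, -0.1200), (0.4000, p(r1)), (0.4155, 0) are collinear:
p(r1) = -0.1200 · (0.4000 − 0.4155) / (0.3000 − 0.4155) = -0.1200 · (-0.015500)/(-0.115500) = -0.016104

-0.0161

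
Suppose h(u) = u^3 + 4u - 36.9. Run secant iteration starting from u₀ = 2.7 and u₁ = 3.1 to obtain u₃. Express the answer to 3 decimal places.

h(2.7) = -6.41700, h(3.1) = 5.29100
u₂ = 3.10000 − 5.29100·(3.10000 − 2.70000) / (5.29100 − (-6.41700)) = 3.10000 − (2.11640)/(11.70800) = 2.91923
h(2.91923) = -0.34554
u₃ = 2.91923 − (-0.34554)·(2.91923 − 3.10000) / (-0.34554 − 5.29100) = 2.91923 − (0.06246)/(-5.63654) = 2.93032

2.930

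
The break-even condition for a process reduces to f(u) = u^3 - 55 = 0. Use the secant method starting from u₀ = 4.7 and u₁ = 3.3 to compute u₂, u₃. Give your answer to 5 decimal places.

f(4.7) = 48.8230000, f(3.3) = -19.0630000
u₂ = 3.3000000 − (-19.0630000)·(3.3000000 − 4.7000000) / (-19.0630000 − 48.8230000) = 3.3000000 − (26.6882000)/(-67.8860000) = 3.6931326
f(3.6931326) = -4.6285208
u₃ = 3.6931326 − (-4.6285208)·(3.6931326 − 3.3000000) / (-4.6285208 − (-19.0630000)) = 3.6931326 − (-1.8196224)/(14.4344792) = 3.8191934

3.69313, 3.81919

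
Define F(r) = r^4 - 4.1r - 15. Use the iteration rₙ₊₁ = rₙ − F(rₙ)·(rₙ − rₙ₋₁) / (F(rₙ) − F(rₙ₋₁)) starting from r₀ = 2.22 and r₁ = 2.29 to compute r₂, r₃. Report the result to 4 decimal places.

F(2.22) = 0.187127, F(2.29) = 3.111585
r₂ = 2.290000 − 3.111585·(2.290000 − 2.220000) / (3.111585 − 0.187127) = 2.290000 − (0.217811)/(2.924458) = 2.215521
F(2.215521) = 0.010060
r₃ = 2.215521 − 0.010060·(2.215521 − 2.290000) / (0.010060 − 3.111585) = 2.215521 − (-0.000749)/(-3.101525) = 2.215279

2.2155, 2.2153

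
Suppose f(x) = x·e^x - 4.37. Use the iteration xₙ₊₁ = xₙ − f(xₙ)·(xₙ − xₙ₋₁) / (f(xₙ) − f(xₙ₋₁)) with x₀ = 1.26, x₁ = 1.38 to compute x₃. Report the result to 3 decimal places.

1.251

f(1.26) = 0.07203, f(1.38) = 1.11536
x₂ = 1.38000 − 1.11536·(1.38000 − 1.26000) / (1.11536 − 0.07203) = 1.38000 − (0.13384)/(1.04333) = 1.25172
f(1.25172) = 0.00642
x₃ = 1.25172 − 0.00642·(1.25172 − 1.38000) / (0.00642 − 1.11536) = 1.25172 − (-0.00082)/(-1.10895) = 1.25097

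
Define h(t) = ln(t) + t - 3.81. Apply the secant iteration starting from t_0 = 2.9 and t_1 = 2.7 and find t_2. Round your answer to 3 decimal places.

h(2.9) = 0.15471, h(2.7) = -0.11675
t_2 = 2.70000 − (-0.11675)·(2.70000 − 2.90000) / (-0.11675 − 0.15471) = 2.70000 − (0.02335)/(-0.27146) = 2.78602

2.786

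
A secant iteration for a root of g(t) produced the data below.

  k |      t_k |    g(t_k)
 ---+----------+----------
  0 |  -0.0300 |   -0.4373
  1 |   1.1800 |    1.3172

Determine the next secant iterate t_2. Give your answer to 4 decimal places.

0.2716

t_2 = 1.1800 − 1.3172·(1.1800 − (-0.0300)) / (1.3172 − (-0.4373))
   = 1.1800 − (1.593812)/(1.754500) = 0.271586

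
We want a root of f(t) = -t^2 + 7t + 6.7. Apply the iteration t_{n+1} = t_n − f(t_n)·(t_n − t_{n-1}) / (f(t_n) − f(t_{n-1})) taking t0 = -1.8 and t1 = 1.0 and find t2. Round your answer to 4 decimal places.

-0.6282

f(-1.8) = -9.140000, f(1.0) = 12.700000
t2 = 1.000000 − 12.700000·(1.000000 − (-1.800000)) / (12.700000 − (-9.140000)) = 1.000000 − (35.560000)/(21.840000) = -0.628205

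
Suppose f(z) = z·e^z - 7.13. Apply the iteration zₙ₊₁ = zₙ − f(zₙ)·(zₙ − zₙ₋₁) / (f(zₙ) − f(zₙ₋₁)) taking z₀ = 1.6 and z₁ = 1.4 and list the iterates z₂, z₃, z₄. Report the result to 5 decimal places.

f(1.6) = 0.7948519, f(1.4) = -1.4527200
z₂ = 1.4000000 − (-1.4527200)·(1.4000000 − 1.6000000) / (-1.4527200 − 0.7948519) = 1.4000000 − (0.2905440)/(-2.2475719) = 1.5292702
f(1.5292702) = -0.0727124
z₃ = 1.5292702 − (-0.0727124)·(1.5292702 − 1.4000000) / (-0.0727124 − (-1.4527200)) = 1.5292702 − (-0.0093995)/(1.3800076) = 1.5360814
f(1.5360814) = 0.0071678
z₄ = 1.5360814 − 0.0071678·(1.5360814 − 1.5292702) / (0.0071678 − (-0.0727124)) = 1.5360814 − (0.0000488)/(0.0798802) = 1.5354702

1.52927, 1.53608, 1.53547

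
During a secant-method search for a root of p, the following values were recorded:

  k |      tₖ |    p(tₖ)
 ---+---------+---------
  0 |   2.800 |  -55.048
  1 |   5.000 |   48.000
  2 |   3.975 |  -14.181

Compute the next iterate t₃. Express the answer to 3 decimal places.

t₃ = 3.975 − (-14.181)·(3.975 − 5.000) / (-14.181 − 48.000)
   = 3.975 − (14.53552)/(-62.18100) = 4.20876

4.209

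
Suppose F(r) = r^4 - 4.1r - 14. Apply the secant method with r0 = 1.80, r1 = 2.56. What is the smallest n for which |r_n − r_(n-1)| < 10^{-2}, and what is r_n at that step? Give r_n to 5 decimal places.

F(1.80) = -10.8824000, F(2.56) = 18.4536730
r2 = 2.5600000 − 18.4536730·(0.7600000)/(29.3360730) = 2.0819268;  |Δ| = 0.4780732
F(2.0819268) = -3.7487114
r3 = 2.0819268 − (-3.7487114)·(-0.4780732)/(-22.2023843) = 2.1626460;  |Δ| = 0.0807192
F(2.1626460) = -0.9921684
r4 = 2.1626460 − (-0.9921684)·(0.0807192)/(2.7565430) = 2.1916994;  |Δ| = 0.0290534
F(2.1916994) = 0.0880886
r5 = 2.1916994 − 0.0880886·(0.0290534)/(1.0802570) = 2.1893302;  |Δ| = 0.0023691
|r5 − r4| = 0.0023691 < 10^{-2}

n = 5, r_n = 2.18933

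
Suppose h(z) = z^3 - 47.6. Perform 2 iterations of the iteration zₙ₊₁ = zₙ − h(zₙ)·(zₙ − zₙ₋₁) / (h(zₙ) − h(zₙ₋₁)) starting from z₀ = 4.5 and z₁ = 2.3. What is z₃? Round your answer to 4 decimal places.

h(4.5) = 43.525000, h(2.3) = -35.433000
z₂ = 2.300000 − (-35.433000)·(2.300000 − 4.500000) / (-35.433000 − 43.525000) = 2.300000 − (77.952600)/(-78.958000) = 3.287267
h(3.287267) = -12.077396
z₃ = 3.287267 − (-12.077396)·(3.287267 − 2.300000) / (-12.077396 − (-35.433000)) = 3.287267 − (-11.923610)/(23.355604) = 3.797791

3.7978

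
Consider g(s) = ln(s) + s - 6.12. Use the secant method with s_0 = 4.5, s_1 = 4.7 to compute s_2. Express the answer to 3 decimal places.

4.595

g(4.5) = -0.11592, g(4.7) = 0.12756
s_2 = 4.70000 − 0.12756·(4.70000 − 4.50000) / (0.12756 − (-0.11592)) = 4.70000 − (0.02551)/(0.24349) = 4.59522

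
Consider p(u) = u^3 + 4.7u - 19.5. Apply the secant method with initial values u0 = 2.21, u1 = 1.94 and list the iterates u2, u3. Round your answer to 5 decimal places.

p(2.21) = 1.6808610, p(1.94) = -3.0806160
u2 = 1.9400000 − (-3.0806160)·(1.9400000 − 2.2100000) / (-3.0806160 − 1.6808610) = 1.9400000 − (0.8317663)/(-4.7614770) = 2.1146866
p(2.1146866) = -0.1043069
u3 = 2.1146866 − (-0.1043069)·(2.1146866 − 1.9400000) / (-0.1043069 − (-3.0806160)) = 2.1146866 − (-0.0182210)/(2.9763091) = 2.1208086

2.11469, 2.12081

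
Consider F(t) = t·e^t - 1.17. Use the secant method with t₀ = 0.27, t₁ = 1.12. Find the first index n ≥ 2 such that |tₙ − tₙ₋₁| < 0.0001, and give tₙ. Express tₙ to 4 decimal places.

F(0.27) = -0.816310, F(1.12) = 2.262637
t₂ = 1.120000 − 2.262637·(0.850000)/(3.078946) = 0.495357;  |Δ| = 0.624643
F(0.495357) = -0.357077
t₃ = 0.495357 − (-0.357077)·(-0.624643)/(-2.619713) = 0.580498;  |Δ| = 0.085141
F(0.580498) = -0.132690
t₄ = 0.580498 − (-0.132690)·(0.085141)/(0.224386) = 0.630847;  |Δ| = 0.050348
F(0.630847) = 0.015487
t₅ = 0.630847 − 0.015487·(0.050348)/(0.148178) = 0.625584;  |Δ| = 0.005262
F(0.625584) = -0.000572
t₆ = 0.625584 − (-0.000572)·(-0.005262)/(-0.016059) = 0.625772;  |Δ| = 0.000187
F(0.625772) = -0.000002
t₇ = 0.625772 − (-0.000002)·(0.000187)/(0.000569) = 0.625772;  |Δ| = 0.000001
|t₇ − t₆| = 0.000001 < 0.0001

n = 7, tₙ = 0.6258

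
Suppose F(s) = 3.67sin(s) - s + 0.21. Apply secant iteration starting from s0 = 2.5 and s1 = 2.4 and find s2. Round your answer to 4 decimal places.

F(2.5) = -0.093607, F(2.4) = 0.288950
s2 = 2.400000 − 0.288950·(2.400000 − 2.500000) / (0.288950 − (-0.093607)) = 2.400000 − (-0.028895)/(0.382557) = 2.475531

2.4755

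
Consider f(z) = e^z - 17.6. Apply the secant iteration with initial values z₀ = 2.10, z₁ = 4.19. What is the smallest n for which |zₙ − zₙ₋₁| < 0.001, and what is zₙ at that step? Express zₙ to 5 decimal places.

n = 7, zₙ = 2.86790

f(2.10) = -9.4338301, f(4.19) = 48.4227910
z₂ = 4.1900000 − 48.4227910·(2.0900000)/(57.8566210) = 2.4407856;  |Δ| = 1.7492144
f(2.4407856) = -6.1179422
z₃ = 2.4407856 − (-6.1179422)·(-1.7492144)/(-54.5407331) = 2.6369985;  |Δ| = 0.1962128
f(2.6369985) = -3.6287944
z₄ = 2.6369985 − (-3.6287944)·(0.1962128)/(2.4891478) = 2.9230466;  |Δ| = 0.2860481
f(2.9230466) = 0.9978614
z₅ = 2.9230466 − 0.9978614·(0.2860481)/(4.6266557) = 2.8613527;  |Δ| = 0.0616939
f(2.8613527) = -0.1148367
z₆ = 2.8613527 − (-0.1148367)·(-0.0616939)/(-1.1126981) = 2.8677199;  |Δ| = 0.0063672
f(2.8677199) = -0.0031508
z₇ = 2.8677199 − (-0.0031508)·(0.0063672)/(0.1116860) = 2.8678995;  |Δ| = 0.0001796
|z₇ − z₆| = 0.0001796 < 0.001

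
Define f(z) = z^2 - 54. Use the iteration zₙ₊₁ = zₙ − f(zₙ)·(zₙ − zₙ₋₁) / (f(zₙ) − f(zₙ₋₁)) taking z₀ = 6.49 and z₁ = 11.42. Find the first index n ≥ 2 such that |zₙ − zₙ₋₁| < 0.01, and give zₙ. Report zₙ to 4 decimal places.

f(6.49) = -11.879900, f(11.42) = 76.416400
z₂ = 11.420000 − 76.416400·(4.930000)/(88.296300) = 7.153311;  |Δ| = 4.266689
f(7.153311) = -2.830142
z₃ = 7.153311 − (-2.830142)·(-4.266689)/(-79.246542) = 7.305688;  |Δ| = 0.152377
f(7.305688) = -0.626926
z₄ = 7.305688 − (-0.626926)·(0.152377)/(2.203216) = 7.349047;  |Δ| = 0.043359
f(7.349047) = 0.008487
z₅ = 7.349047 − 0.008487·(0.043359)/(0.635413) = 7.348468;  |Δ| = 0.000579
|z₅ − z₄| = 0.000579 < 0.01

n = 5, zₙ = 7.3485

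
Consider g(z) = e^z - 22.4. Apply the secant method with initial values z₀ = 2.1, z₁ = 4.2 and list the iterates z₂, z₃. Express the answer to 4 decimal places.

g(2.1) = -14.233830, g(4.2) = 44.286331
z₂ = 4.200000 − 44.286331·(4.200000 − 2.100000) / (44.286331 − (-14.233830)) = 4.200000 − (93.001295)/(58.520161) = 2.610782
g(2.610782) = -8.790311
z₃ = 2.610782 − (-8.790311)·(2.610782 − 4.200000) / (-8.790311 − 44.286331) = 2.610782 − (13.969721)/(-53.076642) = 2.873981

2.6108, 2.8740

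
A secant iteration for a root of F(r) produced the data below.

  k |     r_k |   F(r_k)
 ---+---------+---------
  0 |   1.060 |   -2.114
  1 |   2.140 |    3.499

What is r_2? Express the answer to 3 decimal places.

r_2 = 2.140 − 3.499·(2.140 − 1.060) / (3.499 − (-2.114))
   = 2.140 − (3.77892)/(5.61300) = 1.46676

1.467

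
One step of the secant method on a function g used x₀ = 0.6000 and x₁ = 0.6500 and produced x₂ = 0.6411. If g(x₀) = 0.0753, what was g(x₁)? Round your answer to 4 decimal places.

The secant line through (0.6000, 0.0753) and (0.6500, g(x₁)) crosses zero at x₂ = 0.6411.
So (0.6000, 0.0753), (0.6500, g(x₁)), (0.6411, 0) are collinear:
g(x₁) = 0.0753 · (0.6500 − 0.6411) / (0.6000 − 0.6411) = 0.0753 · (0.008900)/(-0.041100) = -0.016306

-0.0163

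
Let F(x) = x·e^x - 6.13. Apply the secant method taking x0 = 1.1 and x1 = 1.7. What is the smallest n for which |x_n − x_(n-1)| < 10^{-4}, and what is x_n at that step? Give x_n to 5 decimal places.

n = 6, x_n = 1.44505

F(1.1) = -2.8254174, F(1.7) = 3.1757106
x2 = 1.7000000 − 3.1757106·(0.6000000)/(6.0011279) = 1.3824886;  |Δ| = 0.3175114
F(1.3824886) = -0.6210510
x3 = 1.3824886 − (-0.6210510)·(-0.3175114)/(-3.7967615) = 1.4344252;  |Δ| = 0.0519366
F(1.4344252) = -0.1093851
x4 = 1.4344252 − (-0.1093851)·(0.0519366)/(0.5116659) = 1.4455283;  |Δ| = 0.0111031
F(1.4455283) = 0.0049576
x5 = 1.4455283 − 0.0049576·(0.0111031)/(0.1143427) = 1.4450469;  |Δ| = 0.0004814
F(1.4450469) = -0.0000372
x6 = 1.4450469 − (-0.0000372)·(-0.0004814)/(-0.0049948) = 1.4450505;  |Δ| = 0.0000036
|x6 − x5| = 0.0000036 < 10^{-4}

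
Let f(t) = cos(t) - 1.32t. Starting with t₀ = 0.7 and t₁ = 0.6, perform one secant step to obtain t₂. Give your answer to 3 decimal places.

0.617

f(0.7) = -0.15916, f(0.6) = 0.03334
t₂ = 0.60000 − 0.03334·(0.60000 − 0.70000) / (0.03334 − (-0.15916)) = 0.60000 − (-0.00333)/(0.19249) = 0.61732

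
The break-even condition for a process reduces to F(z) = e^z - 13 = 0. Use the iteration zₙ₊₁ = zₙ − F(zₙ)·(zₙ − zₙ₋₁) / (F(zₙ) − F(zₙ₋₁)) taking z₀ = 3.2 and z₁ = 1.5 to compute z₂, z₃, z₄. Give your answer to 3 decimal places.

2.222, 2.796, 2.525

F(3.2) = 11.53253, F(1.5) = -8.51831
z₂ = 1.50000 − (-8.51831)·(1.50000 − 3.20000) / (-8.51831 − 11.53253) = 1.50000 − (14.48113)/(-20.05084) = 2.22222
F(2.22222) = -3.77220
z₃ = 2.22222 − (-3.77220)·(2.22222 − 1.50000) / (-3.77220 − (-8.51831)) = 2.22222 − (-2.72436)/(4.74611) = 2.79624
F(2.79624) = 3.38294
z₄ = 2.79624 − 3.38294·(2.79624 − 2.22222) / (3.38294 − (-3.77220)) = 2.79624 − (1.94187)/(7.15514) = 2.52484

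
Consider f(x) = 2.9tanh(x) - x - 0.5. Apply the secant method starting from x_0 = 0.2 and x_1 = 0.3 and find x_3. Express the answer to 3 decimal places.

0.273

f(0.2) = -0.12761, f(0.3) = 0.04481
x_2 = 0.30000 − 0.04481·(0.30000 − 0.20000) / (0.04481 − (-0.12761)) = 0.30000 − (0.00448)/(0.17242) = 0.27401
f(0.27401) = 0.00132
x_3 = 0.27401 − 0.00132·(0.27401 − 0.30000) / (0.00132 − 0.04481) = 0.27401 − (-0.00003)/(-0.04349) = 0.27323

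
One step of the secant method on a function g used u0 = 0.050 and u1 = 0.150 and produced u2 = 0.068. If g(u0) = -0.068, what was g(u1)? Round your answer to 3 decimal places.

0.310

The secant line through (0.050, -0.068) and (0.150, g(u1)) crosses zero at u2 = 0.068.
So (0.050, -0.068), (0.150, g(u1)), (0.068, 0) are collinear:
g(u1) = -0.068 · (0.150 − 0.068) / (0.050 − 0.068) = -0.068 · (0.08200)/(-0.01800) = 0.30978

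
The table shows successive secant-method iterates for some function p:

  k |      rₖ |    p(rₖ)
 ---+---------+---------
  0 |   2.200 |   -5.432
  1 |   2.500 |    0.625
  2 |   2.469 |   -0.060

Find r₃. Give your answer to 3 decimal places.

2.472

r₃ = 2.469 − (-0.060)·(2.469 − 2.500) / (-0.060 − 0.625)
   = 2.469 − (0.00186)/(-0.68500) = 2.47172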